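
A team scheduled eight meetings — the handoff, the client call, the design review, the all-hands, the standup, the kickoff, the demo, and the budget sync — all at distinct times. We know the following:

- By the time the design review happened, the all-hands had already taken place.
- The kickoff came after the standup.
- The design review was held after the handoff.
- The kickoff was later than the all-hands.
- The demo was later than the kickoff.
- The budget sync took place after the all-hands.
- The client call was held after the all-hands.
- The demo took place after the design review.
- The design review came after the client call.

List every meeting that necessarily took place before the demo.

Directly stated before the demo: the design review and the kickoff.
The all-hands reaches the demo via the all-hands → the kickoff → the demo.
The client call reaches the demo via the client call → the design review → the demo.
The handoff reaches the demo via the handoff → the design review → the demo.
Likewise the standup reaches the demo by chaining the stated constraints.
No chain forces the budget sync ahead of the demo.

the all-hands, the client call, the design review, the handoff, the kickoff, the standup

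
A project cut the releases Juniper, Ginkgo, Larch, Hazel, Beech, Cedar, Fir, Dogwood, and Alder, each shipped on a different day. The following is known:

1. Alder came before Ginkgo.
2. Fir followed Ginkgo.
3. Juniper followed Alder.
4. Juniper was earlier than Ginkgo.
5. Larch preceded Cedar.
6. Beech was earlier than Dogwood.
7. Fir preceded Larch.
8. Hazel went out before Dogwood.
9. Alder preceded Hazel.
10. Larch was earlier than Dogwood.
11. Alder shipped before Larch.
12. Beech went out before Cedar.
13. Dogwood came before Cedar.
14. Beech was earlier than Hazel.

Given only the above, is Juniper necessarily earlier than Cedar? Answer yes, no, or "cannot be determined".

yes

Chain the constraints: Juniper → Ginkgo → Fir → Larch → Cedar. Each link is directly stated, so Juniper comes before Cedar.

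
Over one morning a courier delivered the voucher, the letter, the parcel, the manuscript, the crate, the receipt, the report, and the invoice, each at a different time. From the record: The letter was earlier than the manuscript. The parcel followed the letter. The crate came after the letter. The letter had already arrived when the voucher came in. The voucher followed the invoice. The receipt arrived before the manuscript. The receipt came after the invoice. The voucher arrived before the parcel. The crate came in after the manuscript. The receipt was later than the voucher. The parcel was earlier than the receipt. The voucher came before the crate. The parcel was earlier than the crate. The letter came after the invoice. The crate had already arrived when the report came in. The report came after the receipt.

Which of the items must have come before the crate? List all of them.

the invoice, the letter, the manuscript, the parcel, the receipt, the voucher

Directly stated before the crate: the letter, the manuscript, the parcel, and the voucher.
The invoice reaches the crate via the invoice → the letter → the crate.
The receipt reaches the crate via the receipt → the manuscript → the crate.
No chain forces the report ahead of the crate.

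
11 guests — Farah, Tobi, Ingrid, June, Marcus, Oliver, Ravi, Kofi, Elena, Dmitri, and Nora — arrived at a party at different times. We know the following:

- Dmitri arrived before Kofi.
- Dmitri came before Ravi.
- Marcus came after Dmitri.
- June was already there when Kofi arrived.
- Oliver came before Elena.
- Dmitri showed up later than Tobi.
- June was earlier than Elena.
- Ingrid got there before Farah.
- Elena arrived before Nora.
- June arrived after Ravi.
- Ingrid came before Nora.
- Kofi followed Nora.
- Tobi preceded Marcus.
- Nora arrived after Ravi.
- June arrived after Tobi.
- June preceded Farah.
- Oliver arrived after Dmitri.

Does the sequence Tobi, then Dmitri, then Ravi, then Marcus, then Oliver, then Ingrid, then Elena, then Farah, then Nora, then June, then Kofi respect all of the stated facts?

The constraints require June before Elena, but in the proposed sequence Elena appears ahead of June. That one violation is enough.

no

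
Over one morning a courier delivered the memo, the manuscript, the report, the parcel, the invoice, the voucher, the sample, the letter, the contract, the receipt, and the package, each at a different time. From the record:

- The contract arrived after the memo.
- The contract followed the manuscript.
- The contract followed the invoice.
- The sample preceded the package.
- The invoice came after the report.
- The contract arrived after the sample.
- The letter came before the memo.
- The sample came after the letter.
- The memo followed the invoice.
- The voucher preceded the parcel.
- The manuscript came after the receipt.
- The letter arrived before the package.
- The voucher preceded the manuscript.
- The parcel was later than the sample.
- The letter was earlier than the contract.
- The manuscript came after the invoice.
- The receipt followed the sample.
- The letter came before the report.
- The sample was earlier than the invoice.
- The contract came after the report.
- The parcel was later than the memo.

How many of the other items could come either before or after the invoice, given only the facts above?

Forced before the invoice: the letter, the report, and the sample; forced after the invoice: the contract, the manuscript, the memo, and the parcel.
That leaves the package, the receipt, and the voucher with no forced order relative to the invoice — 3.

3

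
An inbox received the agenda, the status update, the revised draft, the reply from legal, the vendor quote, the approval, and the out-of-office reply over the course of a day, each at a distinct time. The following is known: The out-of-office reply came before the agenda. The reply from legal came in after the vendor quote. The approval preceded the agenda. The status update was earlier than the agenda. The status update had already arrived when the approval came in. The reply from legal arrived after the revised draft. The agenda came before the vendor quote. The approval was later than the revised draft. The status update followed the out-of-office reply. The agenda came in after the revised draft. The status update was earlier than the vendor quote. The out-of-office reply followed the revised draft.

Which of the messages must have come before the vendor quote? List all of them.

the agenda, the approval, the out-of-office reply, the revised draft, the status update

Directly stated before the vendor quote: the agenda and the status update.
The approval reaches the vendor quote via the approval → the agenda → the vendor quote.
The out-of-office reply reaches the vendor quote via the out-of-office reply → the agenda → the vendor quote.
The revised draft reaches the vendor quote via the revised draft → the agenda → the vendor quote.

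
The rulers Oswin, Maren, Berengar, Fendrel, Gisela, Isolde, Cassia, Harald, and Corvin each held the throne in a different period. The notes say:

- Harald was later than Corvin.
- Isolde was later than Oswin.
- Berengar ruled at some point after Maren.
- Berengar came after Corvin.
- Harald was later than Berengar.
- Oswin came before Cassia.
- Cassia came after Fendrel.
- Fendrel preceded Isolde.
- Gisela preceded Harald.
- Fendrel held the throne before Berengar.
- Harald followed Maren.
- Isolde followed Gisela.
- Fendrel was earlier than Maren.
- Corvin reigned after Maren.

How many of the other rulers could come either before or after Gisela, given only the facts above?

6

Forced after Gisela: Harald and Isolde.
That leaves Berengar, Cassia, Corvin, Fendrel, Maren, and Oswin with no forced order relative to Gisela — 6.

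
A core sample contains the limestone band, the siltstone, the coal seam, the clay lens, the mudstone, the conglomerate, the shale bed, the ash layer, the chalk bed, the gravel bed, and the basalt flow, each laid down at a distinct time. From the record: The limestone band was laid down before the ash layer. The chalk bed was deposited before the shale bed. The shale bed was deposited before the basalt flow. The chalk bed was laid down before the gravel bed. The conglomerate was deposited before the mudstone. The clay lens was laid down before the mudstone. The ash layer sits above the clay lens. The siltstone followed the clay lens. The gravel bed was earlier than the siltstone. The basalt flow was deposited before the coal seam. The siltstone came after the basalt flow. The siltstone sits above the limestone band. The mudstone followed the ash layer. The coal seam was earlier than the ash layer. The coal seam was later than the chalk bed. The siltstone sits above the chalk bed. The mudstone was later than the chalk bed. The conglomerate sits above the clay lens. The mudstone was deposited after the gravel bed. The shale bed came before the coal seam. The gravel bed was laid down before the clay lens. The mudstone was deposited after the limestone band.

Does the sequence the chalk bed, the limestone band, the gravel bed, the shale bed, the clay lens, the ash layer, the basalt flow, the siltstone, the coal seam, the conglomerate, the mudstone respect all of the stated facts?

The constraints require the coal seam before the ash layer, but in the proposed sequence the ash layer appears ahead of the coal seam. That one violation is enough.

no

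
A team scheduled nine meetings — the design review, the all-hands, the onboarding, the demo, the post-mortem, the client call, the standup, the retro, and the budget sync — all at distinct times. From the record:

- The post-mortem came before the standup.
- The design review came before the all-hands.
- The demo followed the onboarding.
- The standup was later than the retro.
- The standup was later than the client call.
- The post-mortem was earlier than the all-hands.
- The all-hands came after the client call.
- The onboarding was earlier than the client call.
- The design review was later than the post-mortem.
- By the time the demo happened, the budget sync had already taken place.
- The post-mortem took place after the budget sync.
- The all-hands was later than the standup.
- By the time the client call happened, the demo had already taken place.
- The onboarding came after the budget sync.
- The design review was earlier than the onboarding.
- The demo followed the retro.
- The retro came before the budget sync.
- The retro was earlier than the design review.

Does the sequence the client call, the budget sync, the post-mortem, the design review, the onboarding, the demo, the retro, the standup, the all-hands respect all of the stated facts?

no

The constraints require the onboarding before the client call, but in the proposed sequence the client call appears ahead of the onboarding. That one violation is enough.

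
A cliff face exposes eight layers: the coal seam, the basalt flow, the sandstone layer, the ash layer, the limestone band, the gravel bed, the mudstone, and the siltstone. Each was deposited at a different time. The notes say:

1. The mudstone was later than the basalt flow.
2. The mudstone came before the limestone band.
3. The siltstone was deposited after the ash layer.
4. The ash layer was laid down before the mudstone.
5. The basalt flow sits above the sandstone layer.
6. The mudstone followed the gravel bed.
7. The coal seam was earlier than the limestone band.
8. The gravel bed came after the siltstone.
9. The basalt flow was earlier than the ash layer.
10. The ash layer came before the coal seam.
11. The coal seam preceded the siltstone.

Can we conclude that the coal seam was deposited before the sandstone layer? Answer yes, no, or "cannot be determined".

Tracing the constraints gives the sandstone layer → the basalt flow → the ash layer → the coal seam, so the sandstone layer must come before the coal seam.
That means the coal seam cannot be before the sandstone layer.

no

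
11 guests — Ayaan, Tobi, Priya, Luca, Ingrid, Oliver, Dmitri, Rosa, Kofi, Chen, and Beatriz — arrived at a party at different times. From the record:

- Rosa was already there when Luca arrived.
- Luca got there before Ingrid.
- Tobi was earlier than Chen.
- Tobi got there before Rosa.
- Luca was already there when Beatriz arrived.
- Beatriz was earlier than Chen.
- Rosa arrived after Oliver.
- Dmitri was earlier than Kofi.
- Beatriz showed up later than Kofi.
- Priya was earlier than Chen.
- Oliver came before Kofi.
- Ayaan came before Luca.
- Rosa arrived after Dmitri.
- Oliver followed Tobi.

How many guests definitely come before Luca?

5

Directly stated before Luca: Ayaan and Rosa.
Dmitri reaches Luca via Dmitri → Rosa → Luca.
Oliver reaches Luca via Oliver → Rosa → Luca.
Tobi reaches Luca via Tobi → Rosa → Luca.
That's Ayaan, Dmitri, Oliver, Rosa, and Tobi — 5 in all.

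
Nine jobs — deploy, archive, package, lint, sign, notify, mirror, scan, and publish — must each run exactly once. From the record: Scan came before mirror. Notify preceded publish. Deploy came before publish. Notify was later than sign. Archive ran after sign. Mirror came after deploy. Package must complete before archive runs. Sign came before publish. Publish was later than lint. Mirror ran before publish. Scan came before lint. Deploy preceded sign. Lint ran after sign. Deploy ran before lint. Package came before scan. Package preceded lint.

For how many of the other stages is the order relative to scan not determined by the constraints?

4

Forced before scan: package; forced after scan: lint, mirror, and publish.
That leaves archive, deploy, notify, and sign with no forced order relative to scan — 4.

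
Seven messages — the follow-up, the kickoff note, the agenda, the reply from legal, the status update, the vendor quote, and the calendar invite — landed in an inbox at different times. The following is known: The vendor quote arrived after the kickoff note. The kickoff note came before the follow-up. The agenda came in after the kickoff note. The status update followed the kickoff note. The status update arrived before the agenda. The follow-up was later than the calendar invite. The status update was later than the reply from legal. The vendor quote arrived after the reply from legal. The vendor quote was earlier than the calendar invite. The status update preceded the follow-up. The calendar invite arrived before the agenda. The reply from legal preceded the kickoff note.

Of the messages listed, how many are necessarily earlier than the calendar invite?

Directly stated before the calendar invite: the vendor quote.
The kickoff note reaches the calendar invite via the kickoff note → the vendor quote → the calendar invite.
The reply from legal reaches the calendar invite via the reply from legal → the vendor quote → the calendar invite.
That's the kickoff note, the reply from legal, and the vendor quote — 3 in all.

3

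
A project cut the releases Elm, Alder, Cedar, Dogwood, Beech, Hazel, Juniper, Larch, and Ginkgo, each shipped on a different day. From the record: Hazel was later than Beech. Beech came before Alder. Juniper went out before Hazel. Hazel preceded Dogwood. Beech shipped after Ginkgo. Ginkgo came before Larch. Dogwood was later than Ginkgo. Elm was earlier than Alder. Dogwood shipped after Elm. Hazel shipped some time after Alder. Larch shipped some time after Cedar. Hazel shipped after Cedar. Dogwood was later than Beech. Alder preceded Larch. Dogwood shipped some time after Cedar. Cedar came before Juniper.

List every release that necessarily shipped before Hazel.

Directly stated before Hazel: Alder, Beech, Cedar, and Juniper.
Elm reaches Hazel via Elm → Alder → Hazel.
Ginkgo reaches Hazel via Ginkgo → Beech → Hazel.
No chain forces Dogwood (or any of the others) ahead of Hazel.

Alder, Beech, Cedar, Elm, Ginkgo, Juniper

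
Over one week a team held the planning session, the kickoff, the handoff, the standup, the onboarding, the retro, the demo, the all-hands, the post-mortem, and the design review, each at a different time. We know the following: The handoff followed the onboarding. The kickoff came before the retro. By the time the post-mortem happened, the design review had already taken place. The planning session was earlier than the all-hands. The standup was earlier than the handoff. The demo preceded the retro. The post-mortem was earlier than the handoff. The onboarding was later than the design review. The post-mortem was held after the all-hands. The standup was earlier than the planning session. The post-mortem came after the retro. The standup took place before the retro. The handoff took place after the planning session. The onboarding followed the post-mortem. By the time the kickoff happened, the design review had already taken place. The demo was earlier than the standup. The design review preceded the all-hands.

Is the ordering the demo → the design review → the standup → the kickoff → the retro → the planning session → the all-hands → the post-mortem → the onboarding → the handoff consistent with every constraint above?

yes

Check each stated constraint against the proposed order — e.g. the design review is ahead of the onboarding; the standup is ahead of the handoff. Every pair is in the required order; nothing is violated.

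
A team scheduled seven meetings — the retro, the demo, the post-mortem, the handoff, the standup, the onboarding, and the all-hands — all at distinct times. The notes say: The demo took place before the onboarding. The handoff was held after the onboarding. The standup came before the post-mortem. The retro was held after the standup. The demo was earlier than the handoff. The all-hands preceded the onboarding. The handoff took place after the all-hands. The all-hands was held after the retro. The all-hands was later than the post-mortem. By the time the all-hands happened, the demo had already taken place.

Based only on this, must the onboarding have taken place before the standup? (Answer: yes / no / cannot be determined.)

Tracing the constraints gives the standup → the retro → the all-hands → the onboarding, so the standup must come before the onboarding.
That means the onboarding cannot be before the standup.

no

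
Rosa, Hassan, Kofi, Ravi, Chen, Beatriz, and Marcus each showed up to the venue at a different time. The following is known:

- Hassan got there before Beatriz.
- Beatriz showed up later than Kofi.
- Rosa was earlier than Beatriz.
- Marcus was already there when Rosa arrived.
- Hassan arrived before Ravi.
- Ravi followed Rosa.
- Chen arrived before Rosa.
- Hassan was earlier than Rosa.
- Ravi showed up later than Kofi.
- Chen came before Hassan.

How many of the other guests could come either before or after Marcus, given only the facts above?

3

Forced after Marcus: Beatriz, Ravi, and Rosa.
That leaves Chen, Hassan, and Kofi with no forced order relative to Marcus — 3.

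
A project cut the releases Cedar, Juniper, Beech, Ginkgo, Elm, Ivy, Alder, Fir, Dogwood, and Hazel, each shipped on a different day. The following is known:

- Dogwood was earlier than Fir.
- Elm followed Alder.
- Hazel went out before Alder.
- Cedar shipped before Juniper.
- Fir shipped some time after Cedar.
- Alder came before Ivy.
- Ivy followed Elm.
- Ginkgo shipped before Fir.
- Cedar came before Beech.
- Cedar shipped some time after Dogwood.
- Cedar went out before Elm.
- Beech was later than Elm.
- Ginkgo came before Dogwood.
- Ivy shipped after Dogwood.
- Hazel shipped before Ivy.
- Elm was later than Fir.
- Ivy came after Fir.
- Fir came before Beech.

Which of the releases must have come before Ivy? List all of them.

Directly stated before Ivy: Alder, Dogwood, Elm, Fir, and Hazel.
Cedar reaches Ivy via Cedar → Elm → Ivy.
Ginkgo reaches Ivy via Ginkgo → Fir → Ivy.
No chain forces Beech (or any of the others) ahead of Ivy.

Alder, Cedar, Dogwood, Elm, Fir, Ginkgo, Hazel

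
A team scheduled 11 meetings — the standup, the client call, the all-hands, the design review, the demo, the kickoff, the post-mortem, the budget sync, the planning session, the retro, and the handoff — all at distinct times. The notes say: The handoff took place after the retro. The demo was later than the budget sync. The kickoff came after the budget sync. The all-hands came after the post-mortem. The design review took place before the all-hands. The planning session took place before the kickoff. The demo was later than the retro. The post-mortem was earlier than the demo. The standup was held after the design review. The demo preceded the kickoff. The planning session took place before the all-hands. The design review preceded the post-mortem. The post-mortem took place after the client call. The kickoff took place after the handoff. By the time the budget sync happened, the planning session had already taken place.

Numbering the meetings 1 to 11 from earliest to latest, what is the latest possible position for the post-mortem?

The post-mortem must come before the all-hands, the demo, and the kickoff — 3 meetings forced after it.
Everything else can be placed before the post-mortem in some valid order, so the post-mortem can sit as late as position 11 − 3 = 8.

8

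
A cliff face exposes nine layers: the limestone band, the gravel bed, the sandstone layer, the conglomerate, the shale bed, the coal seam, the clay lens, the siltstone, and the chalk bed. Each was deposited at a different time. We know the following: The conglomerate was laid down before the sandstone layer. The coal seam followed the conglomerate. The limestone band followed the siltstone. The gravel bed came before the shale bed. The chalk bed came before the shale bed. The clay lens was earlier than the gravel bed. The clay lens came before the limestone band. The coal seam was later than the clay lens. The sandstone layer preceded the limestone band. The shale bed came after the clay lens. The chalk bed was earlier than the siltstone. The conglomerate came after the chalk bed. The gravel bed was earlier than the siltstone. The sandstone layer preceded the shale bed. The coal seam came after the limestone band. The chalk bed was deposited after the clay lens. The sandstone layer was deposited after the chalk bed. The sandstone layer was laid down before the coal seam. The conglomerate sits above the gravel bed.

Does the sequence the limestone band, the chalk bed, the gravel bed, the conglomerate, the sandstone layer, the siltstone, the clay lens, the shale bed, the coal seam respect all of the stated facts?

The constraints require the clay lens before the gravel bed, but in the proposed sequence the gravel bed appears ahead of the clay lens. That one violation is enough.

no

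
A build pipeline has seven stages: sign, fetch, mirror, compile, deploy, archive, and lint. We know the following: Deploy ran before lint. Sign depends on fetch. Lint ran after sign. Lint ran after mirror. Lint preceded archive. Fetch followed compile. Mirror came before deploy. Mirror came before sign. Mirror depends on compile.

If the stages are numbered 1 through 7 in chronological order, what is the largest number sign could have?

5

Sign must come before archive and lint — 2 stages forced after it.
Everything else can be placed before sign in some valid order, so sign can sit as late as position 7 − 2 = 5.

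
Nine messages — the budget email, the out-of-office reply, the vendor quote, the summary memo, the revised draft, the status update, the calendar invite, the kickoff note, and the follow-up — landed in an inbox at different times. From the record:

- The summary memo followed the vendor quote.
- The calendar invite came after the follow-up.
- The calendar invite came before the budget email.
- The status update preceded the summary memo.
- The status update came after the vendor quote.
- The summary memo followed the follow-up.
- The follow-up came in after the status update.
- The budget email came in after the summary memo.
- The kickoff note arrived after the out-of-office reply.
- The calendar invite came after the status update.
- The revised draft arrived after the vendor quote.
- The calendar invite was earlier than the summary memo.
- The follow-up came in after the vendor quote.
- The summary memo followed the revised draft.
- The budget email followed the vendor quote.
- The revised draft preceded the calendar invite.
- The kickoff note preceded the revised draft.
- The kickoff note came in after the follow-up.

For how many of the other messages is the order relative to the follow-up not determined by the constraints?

1

Forced before the follow-up: the status update and the vendor quote; forced after the follow-up: the budget email, the calendar invite, the kickoff note, the revised draft, and the summary memo.
That leaves the out-of-office reply with no forced order relative to the follow-up — 1.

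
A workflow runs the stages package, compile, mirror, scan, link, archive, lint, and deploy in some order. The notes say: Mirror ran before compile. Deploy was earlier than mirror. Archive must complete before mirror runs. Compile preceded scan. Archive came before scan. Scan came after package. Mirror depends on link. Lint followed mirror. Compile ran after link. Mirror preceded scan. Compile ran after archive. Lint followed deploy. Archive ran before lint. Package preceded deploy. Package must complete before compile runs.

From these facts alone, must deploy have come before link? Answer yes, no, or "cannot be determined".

cannot be determined

No chain of stated constraints runs from deploy to link, and none runs from link to deploy either.
So the relative order of deploy and link is not fixed by the given facts.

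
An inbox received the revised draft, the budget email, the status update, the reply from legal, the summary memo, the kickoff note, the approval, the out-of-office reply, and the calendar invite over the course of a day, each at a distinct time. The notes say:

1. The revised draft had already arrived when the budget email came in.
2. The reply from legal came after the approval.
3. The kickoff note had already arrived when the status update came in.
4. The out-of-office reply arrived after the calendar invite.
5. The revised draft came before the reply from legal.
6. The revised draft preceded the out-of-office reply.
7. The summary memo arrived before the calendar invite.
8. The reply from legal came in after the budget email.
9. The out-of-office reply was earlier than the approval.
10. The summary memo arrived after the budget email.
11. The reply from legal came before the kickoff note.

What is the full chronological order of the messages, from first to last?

the revised draft, the budget email, the summary memo, the calendar invite, the out-of-office reply, the approval, the reply from legal, the kickoff note, the status update

The constraints fix every adjacent pair, so only one ordering works:
the revised draft → the budget email → the summary memo → the calendar invite → the out-of-office reply → the approval → the reply from legal → the kickoff note → the status update.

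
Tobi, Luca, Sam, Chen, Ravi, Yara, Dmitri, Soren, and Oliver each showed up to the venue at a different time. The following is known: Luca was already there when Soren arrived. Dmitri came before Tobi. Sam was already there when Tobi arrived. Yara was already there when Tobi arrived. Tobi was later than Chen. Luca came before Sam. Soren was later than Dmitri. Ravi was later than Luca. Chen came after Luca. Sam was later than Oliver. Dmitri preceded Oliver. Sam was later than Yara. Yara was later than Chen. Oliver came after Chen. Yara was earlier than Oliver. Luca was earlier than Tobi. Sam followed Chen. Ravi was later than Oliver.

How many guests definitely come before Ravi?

Directly stated before Ravi: Luca and Oliver.
Chen reaches Ravi via Chen → Oliver → Ravi.
Dmitri reaches Ravi via Dmitri → Oliver → Ravi.
Yara reaches Ravi via Yara → Oliver → Ravi.
That's Chen, Dmitri, Luca, Oliver, and Yara — 5 in all.

5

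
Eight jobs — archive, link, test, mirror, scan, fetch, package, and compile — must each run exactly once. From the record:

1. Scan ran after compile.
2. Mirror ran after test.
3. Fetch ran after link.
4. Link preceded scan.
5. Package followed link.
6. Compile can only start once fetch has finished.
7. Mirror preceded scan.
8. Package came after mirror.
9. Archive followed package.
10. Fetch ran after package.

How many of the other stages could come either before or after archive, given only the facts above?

Forced before archive: link, mirror, package, and test.
That leaves compile, fetch, and scan with no forced order relative to archive — 3.

3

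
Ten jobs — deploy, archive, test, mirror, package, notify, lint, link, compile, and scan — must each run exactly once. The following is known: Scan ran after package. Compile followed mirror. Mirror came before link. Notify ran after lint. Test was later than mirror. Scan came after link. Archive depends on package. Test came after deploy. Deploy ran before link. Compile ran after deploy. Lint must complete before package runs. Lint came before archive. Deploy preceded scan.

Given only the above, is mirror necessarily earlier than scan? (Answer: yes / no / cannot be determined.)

Chain the constraints: mirror → link → scan. Each link is directly stated, so mirror comes before scan.

yes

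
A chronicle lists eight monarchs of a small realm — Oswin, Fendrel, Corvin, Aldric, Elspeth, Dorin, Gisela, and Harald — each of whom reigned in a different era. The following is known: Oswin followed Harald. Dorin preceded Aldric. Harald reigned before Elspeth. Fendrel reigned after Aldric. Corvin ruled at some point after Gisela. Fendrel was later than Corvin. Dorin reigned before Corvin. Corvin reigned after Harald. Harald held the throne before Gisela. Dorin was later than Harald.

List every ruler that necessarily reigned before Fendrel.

Aldric, Corvin, Dorin, Gisela, Harald

Directly stated before Fendrel: Aldric and Corvin.
Dorin reaches Fendrel via Dorin → Corvin → Fendrel.
Gisela reaches Fendrel via Gisela → Corvin → Fendrel.
Harald reaches Fendrel via Harald → Corvin → Fendrel.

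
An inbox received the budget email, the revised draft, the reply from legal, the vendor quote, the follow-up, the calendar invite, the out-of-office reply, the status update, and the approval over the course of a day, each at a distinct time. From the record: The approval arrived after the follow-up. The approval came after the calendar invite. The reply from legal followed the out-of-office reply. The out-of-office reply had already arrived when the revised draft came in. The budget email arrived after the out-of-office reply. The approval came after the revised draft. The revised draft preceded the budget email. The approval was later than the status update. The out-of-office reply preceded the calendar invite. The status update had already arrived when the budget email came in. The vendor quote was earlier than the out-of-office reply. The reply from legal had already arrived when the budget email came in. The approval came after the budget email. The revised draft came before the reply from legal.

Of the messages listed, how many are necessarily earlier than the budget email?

Directly stated before the budget email: the out-of-office reply, the reply from legal, the revised draft, and the status update.
The vendor quote reaches the budget email via the vendor quote → the out-of-office reply → the budget email.
No chain forces the calendar invite (or any of the others) ahead of the budget email.
That's the out-of-office reply, the reply from legal, the revised draft, the status update, and the vendor quote — 5 in all.

5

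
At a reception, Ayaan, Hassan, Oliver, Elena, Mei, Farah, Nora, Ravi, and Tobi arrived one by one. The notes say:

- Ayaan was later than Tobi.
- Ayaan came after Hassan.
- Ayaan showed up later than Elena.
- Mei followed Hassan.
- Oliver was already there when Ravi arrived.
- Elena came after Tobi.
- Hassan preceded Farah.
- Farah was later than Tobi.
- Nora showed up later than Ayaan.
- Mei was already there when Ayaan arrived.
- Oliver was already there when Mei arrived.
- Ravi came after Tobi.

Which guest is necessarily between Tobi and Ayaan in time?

Elena

Tracing the constraints gives Tobi → Elena → Ayaan, so Elena sits after Tobi and before Ayaan.
No other guest is forced both after Tobi and before Ayaan.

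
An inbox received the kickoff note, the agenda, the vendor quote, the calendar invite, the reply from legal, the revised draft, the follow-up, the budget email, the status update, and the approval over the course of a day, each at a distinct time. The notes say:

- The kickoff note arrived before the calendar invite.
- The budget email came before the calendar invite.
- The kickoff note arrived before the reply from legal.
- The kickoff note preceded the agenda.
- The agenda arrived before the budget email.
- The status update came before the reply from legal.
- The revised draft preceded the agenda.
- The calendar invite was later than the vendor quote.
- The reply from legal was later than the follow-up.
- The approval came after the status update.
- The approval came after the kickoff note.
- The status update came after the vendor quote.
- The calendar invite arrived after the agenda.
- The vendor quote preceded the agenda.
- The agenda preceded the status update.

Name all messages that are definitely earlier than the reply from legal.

the agenda, the follow-up, the kickoff note, the revised draft, the status update, the vendor quote

Directly stated before the reply from legal: the follow-up, the kickoff note, and the status update.
The agenda reaches the reply from legal via the agenda → the status update → the reply from legal.
The revised draft reaches the reply from legal via the revised draft → the agenda → the status update → the reply from legal.
The vendor quote reaches the reply from legal via the vendor quote → the status update → the reply from legal.
No chain forces the calendar invite (or any of the others) ahead of the reply from legal.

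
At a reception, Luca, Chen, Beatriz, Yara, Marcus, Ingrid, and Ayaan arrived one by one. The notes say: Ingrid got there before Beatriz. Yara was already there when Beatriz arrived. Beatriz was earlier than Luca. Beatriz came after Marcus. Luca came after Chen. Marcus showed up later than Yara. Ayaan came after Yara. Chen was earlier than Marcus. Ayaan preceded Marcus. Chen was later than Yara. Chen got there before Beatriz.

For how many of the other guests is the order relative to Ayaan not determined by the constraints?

2

Forced before Ayaan: Yara; forced after Ayaan: Beatriz, Luca, and Marcus.
That leaves Chen and Ingrid with no forced order relative to Ayaan — 2.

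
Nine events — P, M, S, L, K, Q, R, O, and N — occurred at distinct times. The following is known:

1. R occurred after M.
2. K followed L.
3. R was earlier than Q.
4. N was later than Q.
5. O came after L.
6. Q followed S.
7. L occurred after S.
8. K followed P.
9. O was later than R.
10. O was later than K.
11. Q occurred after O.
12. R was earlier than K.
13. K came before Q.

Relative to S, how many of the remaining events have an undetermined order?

Forced after S: K, L, N, O, and Q.
That leaves M, P, and R with no forced order relative to S — 3.

3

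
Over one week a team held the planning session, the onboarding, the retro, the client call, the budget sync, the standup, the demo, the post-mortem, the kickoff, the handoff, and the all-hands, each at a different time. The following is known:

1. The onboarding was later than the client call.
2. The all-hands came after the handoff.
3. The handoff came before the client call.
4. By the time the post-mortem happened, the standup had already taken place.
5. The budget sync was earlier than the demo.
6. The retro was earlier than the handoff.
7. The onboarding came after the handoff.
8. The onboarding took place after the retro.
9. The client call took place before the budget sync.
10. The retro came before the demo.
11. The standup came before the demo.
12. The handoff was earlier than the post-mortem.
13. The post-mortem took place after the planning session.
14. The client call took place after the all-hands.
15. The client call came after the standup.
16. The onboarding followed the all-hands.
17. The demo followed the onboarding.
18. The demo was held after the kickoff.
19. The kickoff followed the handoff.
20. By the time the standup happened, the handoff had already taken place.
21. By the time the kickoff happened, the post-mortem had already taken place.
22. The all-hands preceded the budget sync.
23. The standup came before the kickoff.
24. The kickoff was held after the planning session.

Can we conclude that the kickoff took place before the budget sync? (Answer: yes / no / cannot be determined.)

cannot be determined

No chain of stated constraints runs from the kickoff to the budget sync, and none runs from the budget sync to the kickoff either.
So the relative order of the kickoff and the budget sync is not fixed by the given facts.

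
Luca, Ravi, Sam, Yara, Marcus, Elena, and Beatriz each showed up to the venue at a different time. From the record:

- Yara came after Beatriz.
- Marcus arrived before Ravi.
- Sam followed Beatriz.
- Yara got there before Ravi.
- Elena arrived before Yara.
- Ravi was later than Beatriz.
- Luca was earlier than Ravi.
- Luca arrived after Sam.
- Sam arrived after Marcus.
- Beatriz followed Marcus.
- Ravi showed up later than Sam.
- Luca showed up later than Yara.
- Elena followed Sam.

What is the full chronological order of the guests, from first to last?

Marcus, Beatriz, Sam, Elena, Yara, Luca, Ravi

The constraints fix every adjacent pair, so only one ordering works:
Marcus → Beatriz → Sam → Elena → Yara → Luca → Ravi.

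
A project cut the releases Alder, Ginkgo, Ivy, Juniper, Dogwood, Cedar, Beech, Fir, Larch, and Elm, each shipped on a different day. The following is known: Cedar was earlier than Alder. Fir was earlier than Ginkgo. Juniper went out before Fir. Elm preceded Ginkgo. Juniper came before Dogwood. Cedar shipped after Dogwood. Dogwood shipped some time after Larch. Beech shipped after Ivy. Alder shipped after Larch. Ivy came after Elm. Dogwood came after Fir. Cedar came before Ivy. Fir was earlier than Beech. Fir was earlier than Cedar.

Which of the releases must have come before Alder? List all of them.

Directly stated before Alder: Cedar and Larch.
Dogwood reaches Alder via Dogwood → Cedar → Alder.
Fir reaches Alder via Fir → Cedar → Alder.
Juniper reaches Alder via Juniper → Fir → Cedar → Alder.
No chain forces Elm (or any of the others) ahead of Alder.

Cedar, Dogwood, Fir, Juniper, Larch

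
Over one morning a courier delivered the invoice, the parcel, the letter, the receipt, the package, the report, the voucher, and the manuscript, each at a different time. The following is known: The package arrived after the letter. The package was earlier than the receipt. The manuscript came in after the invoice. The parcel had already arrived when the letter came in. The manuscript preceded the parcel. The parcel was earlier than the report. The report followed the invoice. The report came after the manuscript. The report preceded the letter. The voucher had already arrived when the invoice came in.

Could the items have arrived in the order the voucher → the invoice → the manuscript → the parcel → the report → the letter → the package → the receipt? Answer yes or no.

yes

Check each stated constraint against the proposed order — e.g. the parcel is ahead of the letter; the invoice is ahead of the report. Every pair is in the required order; nothing is violated.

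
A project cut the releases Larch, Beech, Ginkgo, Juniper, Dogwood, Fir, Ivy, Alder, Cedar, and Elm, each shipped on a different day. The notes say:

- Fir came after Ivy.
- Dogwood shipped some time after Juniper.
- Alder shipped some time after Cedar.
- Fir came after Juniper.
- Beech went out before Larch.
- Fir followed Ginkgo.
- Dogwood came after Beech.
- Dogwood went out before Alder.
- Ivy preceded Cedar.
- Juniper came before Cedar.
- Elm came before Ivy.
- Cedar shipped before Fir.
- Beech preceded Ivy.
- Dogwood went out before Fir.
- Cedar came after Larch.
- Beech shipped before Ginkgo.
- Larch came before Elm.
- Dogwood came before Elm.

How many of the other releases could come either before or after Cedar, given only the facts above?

1

Forced before Cedar: Beech, Dogwood, Elm, Ivy, Juniper, and Larch; forced after Cedar: Alder and Fir.
That leaves Ginkgo with no forced order relative to Cedar — 1.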